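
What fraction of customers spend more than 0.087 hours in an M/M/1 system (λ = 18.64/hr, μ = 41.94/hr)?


W ~ Exponential(μ−λ) for M/M/1.
μ − λ = 41.94 − 18.64 = 23.3000
P(W > t) = e^{−(μ−λ)t} = e^{−2.0271} = 0.131717

Final: 0.131717


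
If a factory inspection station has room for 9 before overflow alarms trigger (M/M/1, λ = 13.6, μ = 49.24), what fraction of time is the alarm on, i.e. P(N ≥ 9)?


ρ = 13.6/49.24 = 0.2762
P(N ≥ n) = ρ^n = 0.2762^9 = 0.000009354

Final: 0.000009354


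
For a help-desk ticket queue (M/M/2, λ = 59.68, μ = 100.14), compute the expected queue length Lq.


a = λ/μ = 0.5960; ρ = a/2 = 0.2980
P₀ = 0.540852
Lq = P₀·a^c·ρ / (c!·(1−ρ)²) = 0.540852·0.35518·0.2980/(2·0.49283)
= 0.05807

Final: 0.05807


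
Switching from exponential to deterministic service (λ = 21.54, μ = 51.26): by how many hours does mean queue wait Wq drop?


ρ = 21.54/51.26 = 0.4202
Wq(M/M/1) = ρ/(μ−λ) = 0.4202/29.72 = 0.01414 hr
Wq(M/D/1) = ρ/(2(μ−λ)) = 0.007069 hr
Savings = 0.01414 − 0.007069 = 0.007069 hr

Final: 0.007069 hr


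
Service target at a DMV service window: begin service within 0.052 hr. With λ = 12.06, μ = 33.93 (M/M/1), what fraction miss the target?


ρ = 12.06/33.93 = 0.3554
P(Wq > t) = ρ·e^{−(μ−λ)t} = 0.3554·e^{−1.1372}
= 0.3554·0.320703 = 0.113990

Final: 0.113990


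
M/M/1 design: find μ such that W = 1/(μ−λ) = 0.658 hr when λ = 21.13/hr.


W = 1/(μ−λ) ⇒ μ − λ = 1/W = 1/0.658 = 1.5198
μ = λ + 1/W = 21.13 + 1.5198 = 22.6498 per hr

Final: 22.6498 /hr


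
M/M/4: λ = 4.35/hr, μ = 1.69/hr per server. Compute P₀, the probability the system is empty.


a = λ/μ = 4.35/1.69 = 2.5740; ρ = a/c = 0.6435
Σ_{k=0}^{3} a^k/k! (terms k=0..3) = 1.00000 + 2.57396 + 3.31265 + 2.84221 = 9.72882
Tail: a^4/(4!(1−ρ)) = 43.89451/(24·0.3565) = 5.13013
P₀ = 1/(9.72882 + 5.13013) = 1/14.85896 = 0.067299

Final: 0.067299


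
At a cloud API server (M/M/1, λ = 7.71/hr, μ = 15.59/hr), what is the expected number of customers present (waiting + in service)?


ρ = λ/μ = 7.71/15.59 = 0.4945
L = ρ/(1−ρ) = 0.4945/(1 − 0.4945) = 0.4945/0.5055 = 0.9784

Final: 0.9784


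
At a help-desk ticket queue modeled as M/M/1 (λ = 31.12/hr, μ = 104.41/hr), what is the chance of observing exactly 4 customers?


ρ = 31.12/104.41 = 0.2981
P_n = (1−ρ)·ρ^n = (1 − 0.2981)·0.2981^4 = 0.7019·0.007892 = 0.005540

Final: 0.005540


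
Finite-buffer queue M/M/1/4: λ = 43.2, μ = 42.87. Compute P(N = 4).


ρ = λ/μ = 43.2/42.87 = 1.0077
P_K = (1−ρ)ρ^K/(1−ρ^(K+1)) = (-0.007698·1.031148)/(1 − 1.039086)
= -0.007937/-0.039086 = 0.203079

Final: 0.203079


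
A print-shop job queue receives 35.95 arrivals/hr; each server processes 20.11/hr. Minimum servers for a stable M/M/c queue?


Stability requires cμ > λ ⇔ c > λ/μ.
λ/μ = 35.95/20.11 = 1.7877
Minimum integer c = ⌊1.7877⌋ + 1 = 2
Check: 2·20.11 = 40.22 > 35.95, while 1·20.11 = 20.11 ≤ 35.95

Final: 2 servers


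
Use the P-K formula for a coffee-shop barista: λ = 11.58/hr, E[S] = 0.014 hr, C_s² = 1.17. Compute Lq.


ρ = λ·E[S] = 11.58·0.014 = 0.1621
Lq = ρ²(1+C_s²)/(2(1−ρ)) = 0.02628·(1+1.17)/(2·0.8379)
= 0.02628·2.1700/1.6758 = 0.03403

Final: 0.03403


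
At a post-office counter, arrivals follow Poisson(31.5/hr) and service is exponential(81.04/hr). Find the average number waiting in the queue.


ρ = 31.5/81.04 = 0.3887
Lq = ρ²/(1−ρ) = 0.1511/0.6113 = 0.2472

Final: 0.2472


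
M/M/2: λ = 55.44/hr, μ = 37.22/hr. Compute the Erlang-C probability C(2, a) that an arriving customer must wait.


a = λ/μ = 1.4895; ρ = a/2 = 0.7448
P₀ = 0.146289 (from M/M/c formula)
C(c,a) = [a^c/(c!(1−ρ))]·P₀ = [2.21868/(2·0.2552)]·0.146289
= 4.34627·0.146289 = 0.635811

Final: 0.635811


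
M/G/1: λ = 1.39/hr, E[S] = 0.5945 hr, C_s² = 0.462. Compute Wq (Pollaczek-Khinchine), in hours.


ρ = λ·E[S] = 1.39·0.5945 = 0.8264
E[S²] = E[S]²(1+C_s²) = 0.5945²·(1+0.462) = 0.516715
Wq = λ·E[S²]/(2(1−ρ)) = 1.39·0.516715/(2·0.1736) = 2.06811 hr

Final: 2.06811 hr


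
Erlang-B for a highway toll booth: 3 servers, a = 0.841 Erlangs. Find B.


B(c,a) = (a^c/c!) / Σ_{k=0}^{c} a^k/k!
a^3/3! = 0.099137
Σ terms (k=0..3): 1.00000 + 0.84100 + 0.35364 + 0.09914 = 2.293778
B = 0.099137/2.293778 = 0.043220

Final: 0.043220


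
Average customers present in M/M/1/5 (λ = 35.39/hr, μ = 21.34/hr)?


ρ = 35.39/21.34 = 1.6584
L = ρ[1 − (K+1)ρ^K + Kρ^(K+1)] / [(1−ρ)(1−ρ^(K+1))]
Numerator: 1.6584·(1 − 6·12.543847 + 5·20.802565) = 49.336619
Denominator: (-0.6584)·(-19.802565) = 13.037771
L = 49.336619/13.037771 = 3.7841

Final: 3.7841


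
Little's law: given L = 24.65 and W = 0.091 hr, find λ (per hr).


λ = L/W = 24.65/0.091 = 270.8791 /hr

Final: 270.8791 /hr


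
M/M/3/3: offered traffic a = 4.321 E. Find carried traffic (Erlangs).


B(3,4.321) = 0.478467 (Erlang-B)
Carried load = a(1 − B) = 4.321·(1 − 0.478467) = 4.321·0.521533 = 2.2535 E

Final: 2.2535 Erlangs


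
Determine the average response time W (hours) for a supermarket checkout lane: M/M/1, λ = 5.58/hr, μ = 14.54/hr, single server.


W = 1/(μ−λ) = 1/(14.54 − 5.58) = 1/8.96 = 0.1116 hr

Final: 0.1116 hr


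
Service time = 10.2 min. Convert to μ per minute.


μ = 1/(service time) in consistent units.
1 minute = 1 min, so μ = 1/10.2 = 0.09804 per minute

Final: 0.09804 /min


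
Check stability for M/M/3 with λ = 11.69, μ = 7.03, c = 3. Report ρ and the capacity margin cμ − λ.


Total capacity cμ = 3·7.03 = 21.09/hr
ρ = λ/(cμ) = 11.69/21.09 = 0.5543
Stable ⇔ ρ < 1: YES
Spare capacity = cμ − λ = 21.09 − 11.69 = 9.40/hr

Final: ρ = 0.5543; stable; margin = 9.40/hr


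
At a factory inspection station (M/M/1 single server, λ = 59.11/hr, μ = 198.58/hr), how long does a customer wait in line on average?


ρ = 59.11/198.58 = 0.2977
Wq = ρ/(μ−λ) = 0.2977/(198.58 − 59.11) = 0.2977/139.47 = 0.002134 hr

Final: 0.002134 hr


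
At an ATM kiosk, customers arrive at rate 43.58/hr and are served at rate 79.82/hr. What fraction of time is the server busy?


ρ = λ/μ = 43.58/79.82 = 0.5460

Final: 0.5460


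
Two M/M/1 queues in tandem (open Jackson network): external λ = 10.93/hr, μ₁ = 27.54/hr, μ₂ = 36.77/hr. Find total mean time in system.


Each node sees arrival rate λ = 10.93/hr (tandem ⇒ throughput preserved).
W₁ = 1/(μ₁−λ) = 1/(27.54−10.93) = 0.06020 hr
W₂ = 1/(μ₂−λ) = 1/(36.77−10.93) = 0.03870 hr
W_total = W₁ + W₂ = 0.06020 + 0.03870 = 0.09890 hr

Final: 0.09890 hr


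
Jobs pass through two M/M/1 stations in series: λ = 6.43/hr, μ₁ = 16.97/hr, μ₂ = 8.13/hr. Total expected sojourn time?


Each node sees arrival rate λ = 6.43/hr (tandem ⇒ throughput preserved).
W₁ = 1/(μ₁−λ) = 1/(16.97−6.43) = 0.09488 hr
W₂ = 1/(μ₂−λ) = 1/(8.13−6.43) = 0.58824 hr
W_total = W₁ + W₂ = 0.09488 + 0.58824 = 0.68311 hr

Final: 0.68311 hr


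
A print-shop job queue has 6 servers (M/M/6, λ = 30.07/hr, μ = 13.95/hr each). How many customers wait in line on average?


a = λ/μ = 2.1556; ρ = a/6 = 0.3593
P₀ = 0.115569
Lq = P₀·a^c·ρ / (c!·(1−ρ)²) = 0.115569·100.31256·0.3593/(720·0.41055)
= 0.01409

Final: 0.01409


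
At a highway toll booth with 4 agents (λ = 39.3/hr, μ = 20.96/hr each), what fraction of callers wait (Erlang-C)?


a = λ/μ = 1.8750; ρ = a/4 = 0.4687
P₀ = 0.149235 (from M/M/c formula)
C(c,a) = [a^c/(c!(1−ρ))]·P₀ = [12.35962/(24·0.5312)]·0.149235
= 0.96938·0.149235 = 0.144666

Final: 0.144666


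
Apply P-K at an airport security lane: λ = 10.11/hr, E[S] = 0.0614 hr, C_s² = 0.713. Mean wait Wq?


ρ = λ·E[S] = 10.11·0.0614 = 0.6208
E[S²] = E[S]²(1+C_s²) = 0.0614²·(1+0.713) = 0.006458
Wq = λ·E[S²]/(2(1−ρ)) = 10.11·0.006458/(2·0.3792) = 0.08608 hr

Final: 0.08608 hr


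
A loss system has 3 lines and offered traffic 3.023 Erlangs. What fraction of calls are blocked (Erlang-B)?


B(c,a) = (a^c/c!) / Σ_{k=0}^{c} a^k/k!
a^3/3! = 4.604296
Σ terms (k=0..3): 1.00000 + 3.02300 + 4.56926 + 4.60430 = 13.196560
B = 4.604296/13.196560 = 0.348901

Final: 0.348901


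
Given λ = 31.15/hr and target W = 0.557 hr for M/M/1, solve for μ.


W = 1/(μ−λ) ⇒ μ − λ = 1/W = 1/0.557 = 1.7953
μ = λ + 1/W = 31.15 + 1.7953 = 32.9453 per hr

Final: 32.9453 /hr


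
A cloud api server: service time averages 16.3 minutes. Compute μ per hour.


μ = 1/(service time) in consistent units.
1 hour = 60 min, so μ = 60/16.3 = 3.6810 per hour

Final: 3.6810 /hr


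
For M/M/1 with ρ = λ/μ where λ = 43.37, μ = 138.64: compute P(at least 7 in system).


ρ = 43.37/138.64 = 0.3128
P(N ≥ n) = ρ^n = 0.3128^7 = 0.0002932

Final: 0.0002932


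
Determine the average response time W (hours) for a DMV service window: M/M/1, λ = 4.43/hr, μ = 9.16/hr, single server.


W = 1/(μ−λ) = 1/(9.16 − 4.43) = 1/4.73 = 0.2114 hr

Final: 0.2114 hr


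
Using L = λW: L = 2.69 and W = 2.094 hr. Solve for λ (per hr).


λ = L/W = 2.69/2.094 = 1.2846 /hr

Final: 1.2846 /hr


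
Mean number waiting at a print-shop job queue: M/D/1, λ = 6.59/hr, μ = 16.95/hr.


ρ = 6.59/16.95 = 0.3888
M/D/1: Lq = ρ²/(2(1−ρ)) = 0.1512/(2·0.6112) = 0.12365

Final: 0.12365


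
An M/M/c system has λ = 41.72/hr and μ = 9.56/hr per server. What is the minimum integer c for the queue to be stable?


Stability requires cμ > λ ⇔ c > λ/μ.
λ/μ = 41.72/9.56 = 4.3640
Minimum integer c = ⌊4.3640⌋ + 1 = 5
Check: 5·9.56 = 47.80 > 41.72, while 4·9.56 = 38.24 ≤ 41.72

Final: 5 servers


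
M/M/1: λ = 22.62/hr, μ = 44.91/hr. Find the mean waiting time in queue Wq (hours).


ρ = 22.62/44.91 = 0.5037
Wq = ρ/(μ−λ) = 0.5037/(44.91 − 22.62) = 0.5037/22.29 = 0.02260 hr

Final: 0.02260 hr


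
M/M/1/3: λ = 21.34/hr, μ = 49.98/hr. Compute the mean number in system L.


ρ = 21.34/49.98 = 0.4270
L = ρ[1 − (K+1)ρ^K + Kρ^(K+1)] / [(1−ρ)(1−ρ^(K+1))]
Numerator: 0.4270·(1 − 4·0.077839 + 3·0.033235) = 0.336603
Denominator: (0.5730)·(0.966765) = 0.553985
L = 0.336603/0.553985 = 0.6076

Final: 0.6076


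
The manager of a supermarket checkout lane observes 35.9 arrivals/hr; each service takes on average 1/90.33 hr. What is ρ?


ρ = λ/μ = 35.9/90.33 = 0.3974

Final: 0.3974


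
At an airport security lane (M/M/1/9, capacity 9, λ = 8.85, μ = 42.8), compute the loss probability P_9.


ρ = λ/μ = 8.85/42.8 = 0.2068
P_K = (1−ρ)ρ^K/(1−ρ^(K+1)) = (0.7932·0.0000006910)/(1 − 0.0000001429)
= 0.0000005481/1.000000 = 0.0000005481

Final: 0.0000005481


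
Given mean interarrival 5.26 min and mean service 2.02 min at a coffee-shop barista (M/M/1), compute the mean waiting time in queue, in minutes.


λ = 60/5.26 = 11.4068 /hr
μ = 60/2.02 = 29.7030 /hr
ρ = λ/μ = 11.4068/29.7030 = 0.3840
Wq = ρ/(μ−λ) = 0.3840/(29.7030−11.4068) = 0.02099 hr
In minutes: 0.02099·60 = 1.259 min

Final: 1.259 min


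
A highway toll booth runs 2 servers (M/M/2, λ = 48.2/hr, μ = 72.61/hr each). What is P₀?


a = λ/μ = 48.2/72.61 = 0.6638; ρ = a/c = 0.3319
Σ_{k=0}^{1} a^k/k! (terms k=0..1) = 1.00000 + 0.66382 = 1.66382
Tail: a^2/(2!(1−ρ)) = 0.44066/(2·0.6681) = 0.32979
P₀ = 1/(1.66382 + 0.32979) = 1/1.99361 = 0.501603

Final: 0.501603


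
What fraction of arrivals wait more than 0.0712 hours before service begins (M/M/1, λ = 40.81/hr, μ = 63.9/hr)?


ρ = 40.81/63.9 = 0.6387
P(Wq > t) = ρ·e^{−(μ−λ)t} = 0.6387·e^{−1.6440}
= 0.6387·0.193204 = 0.123391

Final: 0.123391


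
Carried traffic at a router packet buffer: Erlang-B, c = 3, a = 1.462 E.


B(3,1.462) = 0.128549 (Erlang-B)
Carried load = a(1 − B) = 1.462·(1 − 0.128549) = 1.462·0.871451 = 1.2741 E

Final: 1.2741 Erlangs


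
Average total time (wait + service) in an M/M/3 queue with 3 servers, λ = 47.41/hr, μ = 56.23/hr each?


a = 0.8431; ρ = 0.2810; P₀ = 0.427800
Lq = P₀·a^c·ρ/(c!(1−ρ)²) = 0.02324
Wq = Lq/λ = 0.02324/47.41 = 0.0004901 hr
W = Wq + 1/μ = 0.0004901 + 0.01778 = 0.01827 hr

Final: 0.01827 hr


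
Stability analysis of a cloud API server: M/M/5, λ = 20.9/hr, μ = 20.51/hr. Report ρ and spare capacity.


Total capacity cμ = 5·20.51 = 102.55/hr
ρ = λ/(cμ) = 20.9/102.55 = 0.2038
Stable ⇔ ρ < 1: YES
Spare capacity = cμ − λ = 102.55 − 20.9 = 81.65/hr

Final: ρ = 0.2038; stable; margin = 81.65/hr


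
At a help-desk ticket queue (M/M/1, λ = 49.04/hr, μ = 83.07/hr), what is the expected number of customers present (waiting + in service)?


ρ = λ/μ = 49.04/83.07 = 0.5903
L = ρ/(1−ρ) = 0.5903/(1 − 0.5903) = 0.5903/0.4097 = 1.4411

Final: 1.4411


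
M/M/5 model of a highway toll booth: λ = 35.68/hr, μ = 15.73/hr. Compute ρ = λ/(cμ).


ρ = λ/(cμ) = 35.68/(5·15.73) = 35.68/78.65 = 0.4537

Final: 0.4537


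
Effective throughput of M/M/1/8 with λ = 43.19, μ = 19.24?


ρ = 2.2448; P_K = (1−ρ)ρ^8/(1−ρ^9) = 0.554910
λ_eff = λ(1 − P_K) = 43.19·(1 − 0.554910) = 43.19·0.445090 = 19.2234 /hr

Final: 19.2234 /hr


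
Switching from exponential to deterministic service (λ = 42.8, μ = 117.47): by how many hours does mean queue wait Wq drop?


ρ = 42.8/117.47 = 0.3643
Wq(M/M/1) = ρ/(μ−λ) = 0.3643/74.67 = 0.004879 hr
Wq(M/D/1) = ρ/(2(μ−λ)) = 0.002440 hr
Savings = 0.004879 − 0.002440 = 0.002440 hr

Final: 0.002440 hr


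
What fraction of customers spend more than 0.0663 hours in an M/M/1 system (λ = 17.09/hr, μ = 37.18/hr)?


W ~ Exponential(μ−λ) for M/M/1.
μ − λ = 37.18 − 17.09 = 20.0900
P(W > t) = e^{−(μ−λ)t} = e^{−1.3320} = 0.263958

Final: 0.263958


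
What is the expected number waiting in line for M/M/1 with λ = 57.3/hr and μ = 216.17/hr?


ρ = 57.3/216.17 = 0.2651
Lq = ρ²/(1−ρ) = 0.07026/0.7349 = 0.09560

Final: 0.09560


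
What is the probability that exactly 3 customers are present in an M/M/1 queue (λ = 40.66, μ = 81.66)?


ρ = 40.66/81.66 = 0.4979
P_n = (1−ρ)·ρ^n = (1 − 0.4979)·0.4979^3 = 0.5021·0.123445 = 0.061980

Final: 0.061980


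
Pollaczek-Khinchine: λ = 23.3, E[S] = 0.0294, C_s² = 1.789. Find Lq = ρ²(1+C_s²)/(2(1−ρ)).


ρ = λ·E[S] = 23.3·0.0294 = 0.6850
Lq = ρ²(1+C_s²)/(2(1−ρ)) = 0.4693·(1+1.789)/(2·0.3150)
= 0.4693·2.7890/0.6300 = 2.07750

Final: 2.07750


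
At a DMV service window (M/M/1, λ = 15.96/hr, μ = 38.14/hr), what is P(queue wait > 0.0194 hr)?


ρ = 15.96/38.14 = 0.4185
P(Wq > t) = ρ·e^{−(μ−λ)t} = 0.4185·e^{−0.4303}
= 0.4185·0.650319 = 0.272131

Final: 0.272131


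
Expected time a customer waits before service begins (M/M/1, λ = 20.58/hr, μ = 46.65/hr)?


ρ = 20.58/46.65 = 0.4412
Wq = ρ/(μ−λ) = 0.4412/(46.65 − 20.58) = 0.4412/26.07 = 0.01692 hr

Final: 0.01692 hr


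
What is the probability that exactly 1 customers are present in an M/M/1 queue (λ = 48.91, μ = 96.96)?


ρ = 48.91/96.96 = 0.5044
P_n = (1−ρ)·ρ^n = (1 − 0.5044)·0.5044^1 = 0.4956·0.504435 = 0.249980

Final: 0.249980


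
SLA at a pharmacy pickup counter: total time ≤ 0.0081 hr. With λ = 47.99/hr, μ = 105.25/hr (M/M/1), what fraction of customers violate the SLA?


W ~ Exponential(μ−λ) for M/M/1.
μ − λ = 105.25 − 47.99 = 57.2600
P(W > t) = e^{−(μ−λ)t} = e^{−0.4638} = 0.628886

Final: 0.628886


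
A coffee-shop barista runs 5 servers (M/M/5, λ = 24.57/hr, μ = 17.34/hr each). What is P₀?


a = λ/μ = 24.57/17.34 = 1.4170; ρ = a/c = 0.2834
Σ_{k=0}^{4} a^k/k! (terms k=0..4) = 1.00000 + 1.41696 + 1.00388 + 0.47415 + 0.16796 = 4.06295
Tail: a^5/(5!(1−ρ)) = 5.71190/(120·0.7166) = 0.06642
P₀ = 1/(4.06295 + 0.06642) = 1/4.12937 = 0.242168

Final: 0.242168


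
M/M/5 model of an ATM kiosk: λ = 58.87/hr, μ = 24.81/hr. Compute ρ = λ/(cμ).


ρ = λ/(cμ) = 58.87/(5·24.81) = 58.87/124.05 = 0.4746

Final: 0.4746


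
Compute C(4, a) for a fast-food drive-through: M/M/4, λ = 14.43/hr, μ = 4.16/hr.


a = λ/μ = 3.4688; ρ = a/4 = 0.8672
P₀ = 0.015908 (from M/M/c formula)
C(c,a) = [a^c/(c!(1−ρ))]·P₀ = [144.77448/(24·0.1328)]·0.015908
= 45.41944·0.015908 = 0.722544

Final: 0.722544


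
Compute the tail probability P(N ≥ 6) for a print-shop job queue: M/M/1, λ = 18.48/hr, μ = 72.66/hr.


ρ = 18.48/72.66 = 0.2543
P(N ≥ n) = ρ^n = 0.2543^6 = 0.0002707

Final: 0.0002707


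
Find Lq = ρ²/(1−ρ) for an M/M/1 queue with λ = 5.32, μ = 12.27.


ρ = 5.32/12.27 = 0.4336
Lq = ρ²/(1−ρ) = 0.1880/0.5664 = 0.3319

Final: 0.3319


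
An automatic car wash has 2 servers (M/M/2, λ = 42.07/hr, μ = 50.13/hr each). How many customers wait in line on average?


a = λ/μ = 0.8392; ρ = a/2 = 0.4196
P₀ = 0.408839
Lq = P₀·a^c·ρ / (c!·(1−ρ)²) = 0.408839·0.70429·0.4196/(2·0.33685)
= 0.17934

Final: 0.17934


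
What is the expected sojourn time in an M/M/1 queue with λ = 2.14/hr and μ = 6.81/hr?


W = 1/(μ−λ) = 1/(6.81 − 2.14) = 1/4.67 = 0.2141 hr

Final: 0.2141 hr


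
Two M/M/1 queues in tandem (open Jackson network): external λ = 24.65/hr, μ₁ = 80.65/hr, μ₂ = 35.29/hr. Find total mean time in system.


Each node sees arrival rate λ = 24.65/hr (tandem ⇒ throughput preserved).
W₁ = 1/(μ₁−λ) = 1/(80.65−24.65) = 0.01786 hr
W₂ = 1/(μ₂−λ) = 1/(35.29−24.65) = 0.09398 hr
W_total = W₁ + W₂ = 0.01786 + 0.09398 = 0.11184 hr

Final: 0.11184 hr


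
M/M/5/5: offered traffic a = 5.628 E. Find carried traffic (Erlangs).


B(5,5.628) = 0.333636 (Erlang-B)
Carried load = a(1 − B) = 5.628·(1 − 0.333636) = 5.628·0.666364 = 3.7503 E

Final: 3.7503 Erlangs


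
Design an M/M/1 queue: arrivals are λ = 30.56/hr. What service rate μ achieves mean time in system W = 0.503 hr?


W = 1/(μ−λ) ⇒ μ − λ = 1/W = 1/0.503 = 1.9881
μ = λ + 1/W = 30.56 + 1.9881 = 32.5481 per hr

Final: 32.5481 /hr


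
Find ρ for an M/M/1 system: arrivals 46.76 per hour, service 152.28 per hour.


ρ = λ/μ = 46.76/152.28 = 0.3071

Final: 0.3071


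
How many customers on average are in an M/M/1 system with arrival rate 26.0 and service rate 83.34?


ρ = λ/μ = 26.0/83.34 = 0.3120
L = ρ/(1−ρ) = 0.3120/(1 − 0.3120) = 0.3120/0.6880 = 0.4534

Final: 0.4534


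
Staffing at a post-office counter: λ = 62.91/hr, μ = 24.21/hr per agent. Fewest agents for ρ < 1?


Stability requires cμ > λ ⇔ c > λ/μ.
λ/μ = 62.91/24.21 = 2.5985
Minimum integer c = ⌊2.5985⌋ + 1 = 3
Check: 3·24.21 = 72.63 > 62.91, while 2·24.21 = 48.42 ≤ 62.91

Final: 3 servers


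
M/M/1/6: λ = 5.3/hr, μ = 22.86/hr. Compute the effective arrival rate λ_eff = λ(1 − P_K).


ρ = 0.2318; P_K = (1−ρ)ρ^6/(1−ρ^7) = 0.0001193
λ_eff = λ(1 − P_K) = 5.3·(1 − 0.0001193) = 5.3·0.999881 = 5.2994 /hr

Final: 5.2994 /hr


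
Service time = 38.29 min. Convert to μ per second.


μ = 1/(service time) in consistent units.
1 second = 0.0166667 min, so μ = 0.0166667/38.29 = 0.0004353 per second

Final: 0.0004353 /sec


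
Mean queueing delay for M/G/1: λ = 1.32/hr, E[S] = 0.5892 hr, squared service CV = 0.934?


ρ = λ·E[S] = 1.32·0.5892 = 0.7777
E[S²] = E[S]²(1+C_s²) = 0.5892²·(1+0.934) = 0.671401
Wq = λ·E[S²]/(2(1−ρ)) = 1.32·0.671401/(2·0.2223) = 1.99376 hr

Final: 1.99376 hr


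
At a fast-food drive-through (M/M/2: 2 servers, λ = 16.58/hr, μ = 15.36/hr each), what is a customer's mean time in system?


a = 1.0794; ρ = 0.5397; P₀ = 0.298943
Lq = P₀·a^c·ρ/(c!(1−ρ)²) = 0.44366
Wq = Lq/λ = 0.44366/16.58 = 0.02676 hr
W = Wq + 1/μ = 0.02676 + 0.06510 = 0.09186 hr

Final: 0.09186 hr


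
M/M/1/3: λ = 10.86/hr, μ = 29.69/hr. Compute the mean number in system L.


ρ = 10.86/29.69 = 0.3658
L = ρ[1 − (K+1)ρ^K + Kρ^(K+1)] / [(1−ρ)(1−ρ^(K+1))]
Numerator: 0.3658·(1 − 4·0.048939 + 3·0.017901) = 0.313819
Denominator: (0.6342)·(0.982099) = 0.622867
L = 0.313819/0.622867 = 0.5038

Final: 0.5038


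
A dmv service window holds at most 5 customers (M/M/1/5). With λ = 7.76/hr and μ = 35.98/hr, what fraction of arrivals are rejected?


ρ = λ/μ = 7.76/35.98 = 0.2157
P_K = (1−ρ)ρ^K/(1−ρ^(K+1)) = (0.7843·0.0004667)/(1 − 0.0001006)
= 0.0003660/0.999899 = 0.0003661

Final: 0.0003661


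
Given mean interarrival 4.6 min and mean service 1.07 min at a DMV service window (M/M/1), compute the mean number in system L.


λ = 60/4.6 = 13.0435 /hr
μ = 60/1.07 = 56.0748 /hr
ρ = λ/μ = 13.0435/56.0748 = 0.2326
L = ρ/(1−ρ) = 0.2326/0.7674 = 0.3031

Final: 0.3031


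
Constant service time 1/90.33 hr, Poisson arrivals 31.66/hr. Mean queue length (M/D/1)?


ρ = 31.66/90.33 = 0.3505
M/D/1: Lq = ρ²/(2(1−ρ)) = 0.1228/(2·0.6495) = 0.09457

Final: 0.09457


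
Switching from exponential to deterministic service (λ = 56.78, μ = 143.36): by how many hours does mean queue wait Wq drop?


ρ = 56.78/143.36 = 0.3961
Wq(M/M/1) = ρ/(μ−λ) = 0.3961/86.58 = 0.004575 hr
Wq(M/D/1) = ρ/(2(μ−λ)) = 0.002287 hr
Savings = 0.004575 − 0.002287 = 0.002287 hr

Final: 0.002287 hr


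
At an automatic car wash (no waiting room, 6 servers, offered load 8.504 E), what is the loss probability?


B(c,a) = (a^c/c!) / Σ_{k=0}^{c} a^k/k!
a^6/6! = 525.299531
Σ terms (k=0..6): 1.00000 + 8.50400 + 36.15901 + 102.49873 + 217.91231 + 370.62526 + 525.29953 = 1261.998840
B = 525.299531/1261.998840 = 0.416244

Final: 0.416244


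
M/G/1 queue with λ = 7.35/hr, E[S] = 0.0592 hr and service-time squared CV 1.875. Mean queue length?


ρ = λ·E[S] = 7.35·0.0592 = 0.4351
Lq = ρ²(1+C_s²)/(2(1−ρ)) = 0.1893·(1+1.875)/(2·0.5649)
= 0.1893·2.8750/1.1298 = 0.48180

Final: 0.48180


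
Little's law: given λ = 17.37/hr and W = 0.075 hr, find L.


L = λW = 17.37·0.075 = 1.3028

Final: 1.3028


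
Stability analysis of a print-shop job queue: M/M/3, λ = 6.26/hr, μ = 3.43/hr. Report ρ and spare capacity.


Total capacity cμ = 3·3.43 = 10.29/hr
ρ = λ/(cμ) = 6.26/10.29 = 0.6084
Stable ⇔ ρ < 1: YES
Spare capacity = cμ − λ = 10.29 − 6.26 = 4.03/hr

Final: ρ = 0.6084; stable; margin = 4.03/hr


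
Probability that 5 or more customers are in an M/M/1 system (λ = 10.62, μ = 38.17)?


ρ = 10.62/38.17 = 0.2782
P(N ≥ n) = ρ^n = 0.2782^5 = 0.001667

Final: 0.001667


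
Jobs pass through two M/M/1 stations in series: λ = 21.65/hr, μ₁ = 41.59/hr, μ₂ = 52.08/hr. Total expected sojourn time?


Each node sees arrival rate λ = 21.65/hr (tandem ⇒ throughput preserved).
W₁ = 1/(μ₁−λ) = 1/(41.59−21.65) = 0.05015 hr
W₂ = 1/(μ₂−λ) = 1/(52.08−21.65) = 0.03286 hr
W_total = W₁ + W₂ = 0.05015 + 0.03286 = 0.08301 hr

Final: 0.08301 hr


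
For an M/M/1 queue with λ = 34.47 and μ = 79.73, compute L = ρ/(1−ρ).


ρ = λ/μ = 34.47/79.73 = 0.4323
L = ρ/(1−ρ) = 0.4323/(1 − 0.4323) = 0.4323/0.5677 = 0.7616

Final: 0.7616


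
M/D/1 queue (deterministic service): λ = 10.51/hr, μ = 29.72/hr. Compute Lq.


ρ = 10.51/29.72 = 0.3536
M/D/1: Lq = ρ²/(2(1−ρ)) = 0.1251/(2·0.6464) = 0.09674

Final: 0.09674


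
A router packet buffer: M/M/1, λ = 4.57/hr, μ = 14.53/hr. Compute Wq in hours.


ρ = 4.57/14.53 = 0.3145
Wq = ρ/(μ−λ) = 0.3145/(14.53 − 4.57) = 0.3145/9.96 = 0.03158 hr

Final: 0.03158 hr


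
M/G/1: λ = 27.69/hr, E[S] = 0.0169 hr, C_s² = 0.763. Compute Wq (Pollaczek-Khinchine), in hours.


ρ = λ·E[S] = 27.69·0.0169 = 0.4680
E[S²] = E[S]²(1+C_s²) = 0.0169²·(1+0.763) = 0.0005035
Wq = λ·E[S²]/(2(1−ρ)) = 27.69·0.0005035/(2·0.5320) = 0.01310 hr

Final: 0.01310 hr


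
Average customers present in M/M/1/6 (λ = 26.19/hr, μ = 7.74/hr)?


ρ = 26.19/7.74 = 3.3837
L = ρ[1 − (K+1)ρ^K + Kρ^(K+1)] / [(1−ρ)(1−ρ^(K+1))]
Numerator: 3.3837·(1 − 7·1500.953461 + 6·5078.807640) = 67563.336509
Denominator: (-2.3837)·(-5077.807640) = 12104.076350
L = 67563.336509/12104.076350 = 5.5819

Final: 5.5819


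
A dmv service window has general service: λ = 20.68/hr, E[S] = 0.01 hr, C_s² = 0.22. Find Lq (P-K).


ρ = λ·E[S] = 20.68·0.01 = 0.2068
Lq = ρ²(1+C_s²)/(2(1−ρ)) = 0.04277·(1+0.22)/(2·0.7932)
= 0.04277·1.2200/1.5864 = 0.03289

Final: 0.03289


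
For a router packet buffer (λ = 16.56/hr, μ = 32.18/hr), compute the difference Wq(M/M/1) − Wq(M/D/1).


ρ = 16.56/32.18 = 0.5146
Wq(M/M/1) = ρ/(μ−λ) = 0.5146/15.62 = 0.03295 hr
Wq(M/D/1) = ρ/(2(μ−λ)) = 0.01647 hr
Savings = 0.03295 − 0.01647 = 0.01647 hr

Final: 0.01647 hr


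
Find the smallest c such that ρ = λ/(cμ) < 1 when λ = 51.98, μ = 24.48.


Stability requires cμ > λ ⇔ c > λ/μ.
λ/μ = 51.98/24.48 = 2.1234
Minimum integer c = ⌊2.1234⌋ + 1 = 3
Check: 3·24.48 = 73.44 > 51.98, while 2·24.48 = 48.96 ≤ 51.98

Final: 3 servers


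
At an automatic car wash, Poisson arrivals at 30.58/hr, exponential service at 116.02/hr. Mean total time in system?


W = 1/(μ−λ) = 1/(116.02 − 30.58) = 1/85.44 = 0.01170 hr

Final: 0.01170 hr


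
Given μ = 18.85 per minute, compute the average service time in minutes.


Mean service time = 1/μ = 1/18.85 minute = 0.05305 minute
In minutes: 0.05305 × 1 = 0.05305 min

Final: 0.05305 min


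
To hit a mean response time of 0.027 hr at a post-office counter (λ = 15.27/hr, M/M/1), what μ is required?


W = 1/(μ−λ) ⇒ μ − λ = 1/W = 1/0.027 = 37.0370
μ = λ + 1/W = 15.27 + 37.0370 = 52.3070 per hr

Final: 52.3070 /hr


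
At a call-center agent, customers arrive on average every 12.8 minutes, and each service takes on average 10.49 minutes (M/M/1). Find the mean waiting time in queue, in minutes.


λ = 60/12.8 = 4.6875 /hr
μ = 60/10.49 = 5.7197 /hr
ρ = λ/μ = 4.6875/5.7197 = 0.8195
Wq = ρ/(μ−λ) = 0.8195/(5.7197−4.6875) = 0.79394 hr
In minutes: 0.79394·60 = 47.636 min

Final: 47.636 min


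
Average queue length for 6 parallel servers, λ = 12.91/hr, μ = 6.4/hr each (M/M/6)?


a = λ/μ = 2.0172; ρ = a/6 = 0.3362
P₀ = 0.132822
Lq = P₀·a^c·ρ / (c!·(1−ρ)²) = 0.132822·67.37172·0.3362/(720·0.44063)
= 0.009483

Final: 0.009483


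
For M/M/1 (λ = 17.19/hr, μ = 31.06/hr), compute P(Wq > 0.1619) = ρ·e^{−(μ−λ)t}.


ρ = 17.19/31.06 = 0.5534
P(Wq > t) = ρ·e^{−(μ−λ)t} = 0.5534·e^{−2.2456}
= 0.5534·0.105869 = 0.058593

Final: 0.058593


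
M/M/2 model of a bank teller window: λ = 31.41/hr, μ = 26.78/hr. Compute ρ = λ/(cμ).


ρ = λ/(cμ) = 31.41/(2·26.78) = 31.41/53.56 = 0.5864

Final: 0.5864


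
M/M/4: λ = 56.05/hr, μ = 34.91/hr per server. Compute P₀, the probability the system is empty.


a = λ/μ = 56.05/34.91 = 1.6056; ρ = a/c = 0.4014
Σ_{k=0}^{3} a^k/k! (terms k=0..3) = 1.00000 + 1.60556 + 1.28891 + 0.68980 = 4.58427
Tail: a^4/(4!(1−ρ)) = 6.64512/(24·0.5986) = 0.46254
P₀ = 1/(4.58427 + 0.46254) = 1/5.04681 = 0.198145

Final: 0.198145


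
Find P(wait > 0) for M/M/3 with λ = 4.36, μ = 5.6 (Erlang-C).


a = λ/μ = 0.7786; ρ = a/3 = 0.2595
P₀ = 0.457062 (from M/M/c formula)
C(c,a) = [a^c/(c!(1−ρ))]·P₀ = [0.47195/(6·0.7405)]·0.457062
= 0.10623·0.457062 = 0.048552

Final: 0.048552


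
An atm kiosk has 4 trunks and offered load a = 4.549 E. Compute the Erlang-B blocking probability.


B(c,a) = (a^c/c!) / Σ_{k=0}^{c} a^k/k!
a^4/4! = 17.842369
Σ terms (k=0..4): 1.00000 + 4.54900 + 10.34670 + 15.68905 + 17.84237 = 49.427116
B = 17.842369/49.427116 = 0.360983

Final: 0.360983


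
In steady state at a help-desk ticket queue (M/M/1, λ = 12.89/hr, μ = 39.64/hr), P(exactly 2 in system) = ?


ρ = 12.89/39.64 = 0.3252
P_n = (1−ρ)·ρ^n = (1 − 0.3252)·0.3252^2 = 0.6748·0.105740 = 0.071356

Final: 0.071356


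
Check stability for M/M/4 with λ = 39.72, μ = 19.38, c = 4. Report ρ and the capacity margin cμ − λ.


Total capacity cμ = 4·19.38 = 77.52/hr
ρ = λ/(cμ) = 39.72/77.52 = 0.5124
Stable ⇔ ρ < 1: YES
Spare capacity = cμ − λ = 77.52 − 39.72 = 37.80/hr

Final: ρ = 0.5124; stable; margin = 37.80/hr


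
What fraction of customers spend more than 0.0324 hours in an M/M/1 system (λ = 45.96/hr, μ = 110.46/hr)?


W ~ Exponential(μ−λ) for M/M/1.
μ − λ = 110.46 − 45.96 = 64.5000
P(W > t) = e^{−(μ−λ)t} = e^{−2.0898} = 0.123712

Final: 0.123712


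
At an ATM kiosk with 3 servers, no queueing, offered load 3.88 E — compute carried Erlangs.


B(3,3.88) = 0.439663 (Erlang-B)
Carried load = a(1 − B) = 3.88·(1 − 0.439663) = 3.88·0.560337 = 2.1741 E

Final: 2.1741 Erlangs


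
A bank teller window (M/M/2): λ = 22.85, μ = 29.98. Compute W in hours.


a = 0.7622; ρ = 0.3811; P₀ = 0.448134
Lq = P₀·a^c·ρ/(c!(1−ρ)²) = 0.12950
Wq = Lq/λ = 0.12950/22.85 = 0.005667 hr
W = Wq + 1/μ = 0.005667 + 0.03336 = 0.03902 hr

Final: 0.03902 hr


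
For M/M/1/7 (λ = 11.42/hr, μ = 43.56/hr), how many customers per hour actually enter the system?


ρ = 0.2622; P_K = (1−ρ)ρ^7/(1−ρ^8) = 0.00006281
λ_eff = λ(1 − P_K) = 11.42·(1 − 0.00006281) = 11.42·0.999937 = 11.4193 /hr

Final: 11.4193 /hr


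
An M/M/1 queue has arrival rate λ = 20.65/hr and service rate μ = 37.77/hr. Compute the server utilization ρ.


ρ = λ/μ = 20.65/37.77 = 0.5467

Final: 0.5467


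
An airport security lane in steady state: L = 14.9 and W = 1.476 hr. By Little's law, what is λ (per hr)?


λ = L/W = 14.9/1.476 = 10.0949 /hr

Final: 10.0949 /hr


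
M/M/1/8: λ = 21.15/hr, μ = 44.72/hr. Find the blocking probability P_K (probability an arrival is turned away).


ρ = λ/μ = 21.15/44.72 = 0.4729
P_K = (1−ρ)ρ^K/(1−ρ^(K+1)) = (0.5271·0.002503)/(1 − 0.001184)
= 0.001319/0.998816 = 0.001321

Final: 0.001321


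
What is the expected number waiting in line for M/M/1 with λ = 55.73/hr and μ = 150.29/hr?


ρ = 55.73/150.29 = 0.3708
Lq = ρ²/(1−ρ) = 0.1375/0.6292 = 0.2185

Final: 0.2185


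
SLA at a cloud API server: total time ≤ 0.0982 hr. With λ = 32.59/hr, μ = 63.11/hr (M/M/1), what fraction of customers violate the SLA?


W ~ Exponential(μ−λ) for M/M/1.
μ − λ = 63.11 − 32.59 = 30.5200
P(W > t) = e^{−(μ−λ)t} = e^{−2.9971} = 0.049933

Final: 0.049933


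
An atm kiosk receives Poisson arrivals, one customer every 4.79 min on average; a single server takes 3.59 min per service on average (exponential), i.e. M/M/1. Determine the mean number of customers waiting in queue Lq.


λ = 60/4.79 = 12.5261 /hr
μ = 60/3.59 = 16.7131 /hr
ρ = λ/μ = 12.5261/16.7131 = 0.7495
Lq = ρ²/(1−ρ) = 0.5617/0.2505 = 2.2422

Final: 2.2422


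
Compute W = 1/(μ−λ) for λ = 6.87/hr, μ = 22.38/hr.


W = 1/(μ−λ) = 1/(22.38 − 6.87) = 1/15.51 = 0.06447 hr

Final: 0.06447 hr


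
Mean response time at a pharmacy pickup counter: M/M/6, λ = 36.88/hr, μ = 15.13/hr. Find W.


a = 2.4375; ρ = 0.4063; P₀ = 0.086950
Lq = P₀·a^c·ρ/(c!(1−ρ)²) = 0.02919
Wq = Lq/λ = 0.02919/36.88 = 0.0007915 hr
W = Wq + 1/μ = 0.0007915 + 0.06609 = 0.06689 hr

Final: 0.06689 hr


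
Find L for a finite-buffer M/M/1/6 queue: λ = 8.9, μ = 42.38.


ρ = 8.9/42.38 = 0.2100
L = ρ[1 − (K+1)ρ^K + Kρ^(K+1)] / [(1−ρ)(1−ρ^(K+1))]
Numerator: 0.2100·(1 − 7·0.00008578 + 6·0.00001801) = 0.209901
Denominator: (0.7900)·(0.999982) = 0.789981
L = 0.209901/0.789981 = 0.2657

Final: 0.2657


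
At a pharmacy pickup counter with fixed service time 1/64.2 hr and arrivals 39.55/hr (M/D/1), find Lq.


ρ = 39.55/64.2 = 0.6160
M/D/1: Lq = ρ²/(2(1−ρ)) = 0.3795/(2·0.3840) = 0.49421

Final: 0.49421


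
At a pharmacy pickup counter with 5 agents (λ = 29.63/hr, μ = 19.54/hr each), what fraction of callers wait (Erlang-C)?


a = λ/μ = 1.5164; ρ = a/5 = 0.3033
P₀ = 0.219135 (from M/M/c formula)
C(c,a) = [a^c/(c!(1−ρ))]·P₀ = [8.01744/(120·0.6967)]·0.219135
= 0.09589·0.219135 = 0.021014

Final: 0.021014


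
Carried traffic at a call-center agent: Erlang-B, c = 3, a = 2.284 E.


B(3,2.284) = 0.252066 (Erlang-B)
Carried load = a(1 − B) = 2.284·(1 − 0.252066) = 2.284·0.747934 = 1.7083 E

Final: 1.7083 Erlangs


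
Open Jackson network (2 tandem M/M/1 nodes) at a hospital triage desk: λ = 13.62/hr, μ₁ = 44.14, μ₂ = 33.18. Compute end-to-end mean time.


Each node sees arrival rate λ = 13.62/hr (tandem ⇒ throughput preserved).
W₁ = 1/(μ₁−λ) = 1/(44.14−13.62) = 0.03277 hr
W₂ = 1/(μ₂−λ) = 1/(33.18−13.62) = 0.05112 hr
W_total = W₁ + W₂ = 0.03277 + 0.05112 = 0.08389 hr

Final: 0.08389 hr


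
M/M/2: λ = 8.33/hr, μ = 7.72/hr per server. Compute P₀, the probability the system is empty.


a = λ/μ = 8.33/7.72 = 1.0790; ρ = a/c = 0.5395
Σ_{k=0}^{1} a^k/k! (terms k=0..1) = 1.00000 + 1.07902 = 2.07902
Tail: a^2/(2!(1−ρ)) = 1.16427/(2·0.4605) = 1.26416
P₀ = 1/(2.07902 + 1.26416) = 1/3.34318 = 0.299117

Final: 0.299117


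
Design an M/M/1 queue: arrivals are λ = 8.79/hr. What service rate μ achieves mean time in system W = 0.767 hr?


W = 1/(μ−λ) ⇒ μ − λ = 1/W = 1/0.767 = 1.3038
μ = λ + 1/W = 8.79 + 1.3038 = 10.0938 per hr

Final: 10.0938 /hr


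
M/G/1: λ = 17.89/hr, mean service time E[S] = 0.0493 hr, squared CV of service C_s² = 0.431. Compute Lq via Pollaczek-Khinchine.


ρ = λ·E[S] = 17.89·0.0493 = 0.8820
Lq = ρ²(1+C_s²)/(2(1−ρ)) = 0.7779·(1+0.431)/(2·0.1180)
= 0.7779·1.4310/0.2360 = 4.71582

Final: 4.71582


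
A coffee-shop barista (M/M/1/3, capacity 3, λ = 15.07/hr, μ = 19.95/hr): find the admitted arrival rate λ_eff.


ρ = 0.7554; P_K = (1−ρ)ρ^3/(1−ρ^4) = 0.156340
λ_eff = λ(1 − P_K) = 15.07·(1 − 0.156340) = 15.07·0.843660 = 12.7140 /hr

Final: 12.7140 /hr


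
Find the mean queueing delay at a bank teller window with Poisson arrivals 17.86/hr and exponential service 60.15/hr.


ρ = 17.86/60.15 = 0.2969
Wq = ρ/(μ−λ) = 0.2969/(60.15 − 17.86) = 0.2969/42.29 = 0.007021 hr

Final: 0.007021 hr


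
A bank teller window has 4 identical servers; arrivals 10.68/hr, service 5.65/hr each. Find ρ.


ρ = λ/(cμ) = 10.68/(4·5.65) = 10.68/22.60 = 0.4726

Final: 0.4726


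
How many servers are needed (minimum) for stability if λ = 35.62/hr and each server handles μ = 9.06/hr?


Stability requires cμ > λ ⇔ c > λ/μ.
λ/μ = 35.62/9.06 = 3.9316
Minimum integer c = ⌊3.9316⌋ + 1 = 4
Check: 4·9.06 = 36.24 > 35.62, while 3·9.06 = 27.18 ≤ 35.62

Final: 4 servers


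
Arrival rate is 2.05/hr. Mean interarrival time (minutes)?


Mean interarrival time = 1/λ = 1/2.05 hour = 0.48780 hour
In minutes: 0.48780 × 60 = 29.2683 min

Final: 29.2683 min


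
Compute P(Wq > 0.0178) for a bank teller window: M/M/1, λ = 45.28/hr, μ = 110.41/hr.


ρ = 45.28/110.41 = 0.4101
P(Wq > t) = ρ·e^{−(μ−λ)t} = 0.4101·e^{−1.1593}
= 0.4101·0.313701 = 0.128651

Final: 0.128651


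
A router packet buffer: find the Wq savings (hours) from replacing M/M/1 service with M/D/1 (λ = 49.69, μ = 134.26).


ρ = 49.69/134.26 = 0.3701
Wq(M/M/1) = ρ/(μ−λ) = 0.3701/84.57 = 0.004376 hr
Wq(M/D/1) = ρ/(2(μ−λ)) = 0.002188 hr
Savings = 0.004376 − 0.002188 = 0.002188 hr

Final: 0.002188 hr


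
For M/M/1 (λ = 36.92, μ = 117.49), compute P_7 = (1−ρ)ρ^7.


ρ = 36.92/117.49 = 0.3142
P_n = (1−ρ)·ρ^n = (1 − 0.3142)·0.3142^7 = 0.6858·0.0003026 = 0.0002075

Final: 0.0002075


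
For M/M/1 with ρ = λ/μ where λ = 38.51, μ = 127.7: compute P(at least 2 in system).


ρ = 38.51/127.7 = 0.3016
P(N ≥ n) = ρ^n = 0.3016^2 = 0.090942

Final: 0.090942


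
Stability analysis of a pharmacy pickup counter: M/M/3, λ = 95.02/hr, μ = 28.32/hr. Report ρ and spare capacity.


Total capacity cμ = 3·28.32 = 84.96/hr
ρ = λ/(cμ) = 95.02/84.96 = 1.1184
Stable ⇔ ρ < 1: NO
Spare capacity = cμ − λ = 84.96 − 95.02 = -10.06/hr

Final: ρ = 1.1184; unstable; margin = -10.06/hr


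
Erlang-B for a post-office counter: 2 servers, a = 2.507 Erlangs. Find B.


B(c,a) = (a^c/c!) / Σ_{k=0}^{c} a^k/k!
a^2/2! = 3.142525
Σ terms (k=0..2): 1.00000 + 2.50700 + 3.14252 = 6.649525
B = 3.142525/6.649525 = 0.472594

Final: 0.472594


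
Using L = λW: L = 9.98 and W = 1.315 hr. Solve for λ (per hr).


λ = L/W = 9.98/1.315 = 7.5894 /hr

Final: 7.5894 /hr


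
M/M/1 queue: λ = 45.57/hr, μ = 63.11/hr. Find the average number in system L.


ρ = λ/μ = 45.57/63.11 = 0.7221
L = ρ/(1−ρ) = 0.7221/(1 − 0.7221) = 0.7221/0.2779 = 2.5981

Final: 2.5981


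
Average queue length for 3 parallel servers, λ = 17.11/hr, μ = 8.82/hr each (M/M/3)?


a = λ/μ = 1.9399; ρ = a/3 = 0.6466
P₀ = 0.120995
Lq = P₀·a^c·ρ / (c!·(1−ρ)²) = 0.120995·7.30036·0.6466/(6·0.12487)
= 0.76239

Final: 0.76239


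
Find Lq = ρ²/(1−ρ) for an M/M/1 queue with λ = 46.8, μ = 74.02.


ρ = 46.8/74.02 = 0.6323
Lq = ρ²/(1−ρ) = 0.3998/0.3677 = 1.0871

Final: 1.0871


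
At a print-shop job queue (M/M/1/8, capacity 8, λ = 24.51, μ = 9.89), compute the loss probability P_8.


ρ = λ/μ = 24.51/9.89 = 2.4783
P_K = (1−ρ)ρ^K/(1−ρ^(K+1)) = (-1.4783·1422.905825)/(1 − 3526.331827)
= -2103.426002/-3525.331827 = 0.596660

Final: 0.596660


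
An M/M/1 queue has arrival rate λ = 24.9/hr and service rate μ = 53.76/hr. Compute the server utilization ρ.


ρ = λ/μ = 24.9/53.76 = 0.4632

Final: 0.4632


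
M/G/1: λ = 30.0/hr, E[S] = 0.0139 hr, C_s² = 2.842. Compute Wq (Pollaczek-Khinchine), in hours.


ρ = λ·E[S] = 30.0·0.0139 = 0.4170
E[S²] = E[S]²(1+C_s²) = 0.0139²·(1+2.842) = 0.0007423
Wq = λ·E[S²]/(2(1−ρ)) = 30.0·0.0007423/(2·0.5830) = 0.01910 hr

Final: 0.01910 hr


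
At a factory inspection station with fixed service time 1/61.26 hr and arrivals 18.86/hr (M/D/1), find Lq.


ρ = 18.86/61.26 = 0.3079
M/D/1: Lq = ρ²/(2(1−ρ)) = 0.09478/(2·0.6921) = 0.06847

Final: 0.06847


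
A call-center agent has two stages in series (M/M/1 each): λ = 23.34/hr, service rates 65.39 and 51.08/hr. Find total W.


Each node sees arrival rate λ = 23.34/hr (tandem ⇒ throughput preserved).
W₁ = 1/(μ₁−λ) = 1/(65.39−23.34) = 0.02378 hr
W₂ = 1/(μ₂−λ) = 1/(51.08−23.34) = 0.03605 hr
W_total = W₁ + W₂ = 0.02378 + 0.03605 = 0.05983 hr

Final: 0.05983 hr


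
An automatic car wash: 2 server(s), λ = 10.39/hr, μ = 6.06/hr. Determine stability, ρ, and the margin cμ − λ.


Total capacity cμ = 2·6.06 = 12.12/hr
ρ = λ/(cμ) = 10.39/12.12 = 0.8573
Stable ⇔ ρ < 1: YES
Spare capacity = cμ − λ = 12.12 − 10.39 = 1.73/hr

Final: ρ = 0.8573; stable; margin = 1.73/hr


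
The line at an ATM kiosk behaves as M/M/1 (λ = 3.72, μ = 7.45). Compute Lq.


ρ = 3.72/7.45 = 0.4993
Lq = ρ²/(1−ρ) = 0.2493/0.5007 = 0.4980

Final: 0.4980


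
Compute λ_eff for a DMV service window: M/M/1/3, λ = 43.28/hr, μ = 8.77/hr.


ρ = 4.9350; P_K = (1−ρ)ρ^3/(1−ρ^4) = 0.798713
λ_eff = λ(1 − P_K) = 43.28·(1 − 0.798713) = 43.28·0.201287 = 8.7117 /hr

Final: 8.7117 /hr


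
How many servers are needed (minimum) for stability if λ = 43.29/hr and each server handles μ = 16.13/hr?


Stability requires cμ > λ ⇔ c > λ/μ.
λ/μ = 43.29/16.13 = 2.6838
Minimum integer c = ⌊2.6838⌋ + 1 = 3
Check: 3·16.13 = 48.39 > 43.29, while 2·16.13 = 32.26 ≤ 43.29

Final: 3 servers


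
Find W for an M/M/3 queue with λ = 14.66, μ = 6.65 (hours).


a = 2.2045; ρ = 0.7348; P₀ = 0.080851
Lq = P₀·a^c·ρ/(c!(1−ρ)²) = 1.50882
Wq = Lq/λ = 1.50882/14.66 = 0.10292 hr
W = Wq + 1/μ = 0.10292 + 0.15038 = 0.25330 hr

Final: 0.25330 hr
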